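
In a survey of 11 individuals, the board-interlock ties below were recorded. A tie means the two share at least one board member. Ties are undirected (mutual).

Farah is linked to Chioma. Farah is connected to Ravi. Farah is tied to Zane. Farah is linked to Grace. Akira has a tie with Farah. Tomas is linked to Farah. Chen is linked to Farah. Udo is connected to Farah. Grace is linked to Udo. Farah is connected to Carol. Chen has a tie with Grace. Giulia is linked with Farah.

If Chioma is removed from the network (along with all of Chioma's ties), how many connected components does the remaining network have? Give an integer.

1

Chioma's neighbors (Farah) remain reachable from one another through other ties, so the rest of the network stays in one piece.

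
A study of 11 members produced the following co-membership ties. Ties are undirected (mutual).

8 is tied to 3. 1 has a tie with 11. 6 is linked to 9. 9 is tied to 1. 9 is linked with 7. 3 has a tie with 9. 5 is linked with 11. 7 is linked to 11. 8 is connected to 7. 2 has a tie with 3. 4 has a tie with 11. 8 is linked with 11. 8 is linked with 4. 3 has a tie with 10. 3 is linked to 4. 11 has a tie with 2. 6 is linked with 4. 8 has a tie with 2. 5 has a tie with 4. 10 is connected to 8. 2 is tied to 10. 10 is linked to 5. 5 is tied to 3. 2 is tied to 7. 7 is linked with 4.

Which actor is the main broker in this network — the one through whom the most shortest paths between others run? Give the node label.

11

Unnormalized betweenness of each node: 1:1/2, 2:19/12, 3:67/12, 4:20/3, 5:17/12, 6:1/3, 7:29/12, 8:31/12, 9:55/12, 10:7/12, 11:27/4.
11 has the largest value, 27/4, making it the main broker — the node through which the most shortest paths run.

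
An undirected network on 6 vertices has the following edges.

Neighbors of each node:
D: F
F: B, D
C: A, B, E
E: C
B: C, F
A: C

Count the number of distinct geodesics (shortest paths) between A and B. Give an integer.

The shortest distance is 2, and the only length-2 path is A–C–B. So there is exactly 1 shortest path.

1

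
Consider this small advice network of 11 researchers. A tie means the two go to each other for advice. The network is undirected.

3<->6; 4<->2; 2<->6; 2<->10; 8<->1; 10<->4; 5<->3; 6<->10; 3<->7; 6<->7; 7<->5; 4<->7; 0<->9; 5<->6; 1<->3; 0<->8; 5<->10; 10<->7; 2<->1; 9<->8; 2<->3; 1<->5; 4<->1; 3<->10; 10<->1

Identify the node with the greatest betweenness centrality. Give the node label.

1

Unnormalized betweenness of each node: 0:0, 1:131/6, 2:19/12, 3:5/2, 4:5/4, 5:2, 6:1/2, 7:11/12, 8:16, 9:0, 10:41/12.
1 has the largest value, 131/6, making it the main broker — the node through which the most shortest paths run.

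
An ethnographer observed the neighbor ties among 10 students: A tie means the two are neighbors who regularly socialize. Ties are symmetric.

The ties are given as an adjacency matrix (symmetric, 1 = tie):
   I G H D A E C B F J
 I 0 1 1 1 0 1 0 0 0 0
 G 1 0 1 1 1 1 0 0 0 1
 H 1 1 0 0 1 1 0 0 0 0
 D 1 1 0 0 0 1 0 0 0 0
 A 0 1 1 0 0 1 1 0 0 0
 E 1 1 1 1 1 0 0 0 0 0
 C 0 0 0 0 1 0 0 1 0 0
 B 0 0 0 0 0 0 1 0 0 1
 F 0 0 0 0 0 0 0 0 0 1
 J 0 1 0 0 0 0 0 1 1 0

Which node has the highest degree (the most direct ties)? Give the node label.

G

Degrees — A:4, B:2, C:2, D:3, E:5, F:1, G:6, H:4, I:4, J:3.
The maximum is 6, attained only by G.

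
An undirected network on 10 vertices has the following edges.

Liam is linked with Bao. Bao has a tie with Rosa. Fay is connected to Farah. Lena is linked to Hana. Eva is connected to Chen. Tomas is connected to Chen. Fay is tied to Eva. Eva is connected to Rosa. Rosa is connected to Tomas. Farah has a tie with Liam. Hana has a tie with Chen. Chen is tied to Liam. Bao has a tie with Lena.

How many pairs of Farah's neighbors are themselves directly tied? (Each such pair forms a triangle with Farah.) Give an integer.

Farah's neighbors are Fay and Liam, but none of them are tied to each other, so no triangle contains Farah.

0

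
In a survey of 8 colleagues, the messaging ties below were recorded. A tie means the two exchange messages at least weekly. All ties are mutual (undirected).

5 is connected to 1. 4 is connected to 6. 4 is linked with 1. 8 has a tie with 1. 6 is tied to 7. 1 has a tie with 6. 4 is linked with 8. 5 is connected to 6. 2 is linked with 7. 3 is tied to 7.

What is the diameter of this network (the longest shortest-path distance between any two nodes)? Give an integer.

4

Eccentricity of each node (its greatest distance to any other): 1:3, 2:4, 3:4, 4:3, 5:3, 6:2, 7:3, 8:4.
The maximum eccentricity is 4, realized for instance by the pair 3–8 via 3 – 7 – 6 – 4 – 8. So the diameter is 4.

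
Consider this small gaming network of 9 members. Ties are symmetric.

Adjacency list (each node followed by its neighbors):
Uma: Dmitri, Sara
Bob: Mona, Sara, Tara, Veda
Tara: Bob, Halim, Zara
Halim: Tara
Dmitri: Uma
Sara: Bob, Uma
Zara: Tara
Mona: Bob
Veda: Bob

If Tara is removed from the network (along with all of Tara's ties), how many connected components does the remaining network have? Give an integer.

3

Without Tara, the remaining ties split the others into: {Bob, Dmitri, Mona, Sara, Uma, Veda}; {Halim}; {Zara}.
That's 3 separate components.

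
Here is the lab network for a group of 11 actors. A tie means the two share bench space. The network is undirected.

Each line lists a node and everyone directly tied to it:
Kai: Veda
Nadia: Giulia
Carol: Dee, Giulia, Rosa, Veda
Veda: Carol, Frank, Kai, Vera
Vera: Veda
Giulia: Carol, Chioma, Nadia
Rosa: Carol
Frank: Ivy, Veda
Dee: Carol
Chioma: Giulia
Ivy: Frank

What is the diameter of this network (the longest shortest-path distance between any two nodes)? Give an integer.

5

Eccentricity of each node (its greatest distance to any other): Carol:3, Chioma:5, Dee:4, Frank:4, Giulia:4, Ivy:5, Kai:4, Nadia:5, Rosa:4, Veda:3, Vera:4.
The maximum eccentricity is 5, realized for instance by the pair Ivy–Chioma via Ivy – Frank – Veda – Carol – Giulia – Chioma. So the diameter is 5.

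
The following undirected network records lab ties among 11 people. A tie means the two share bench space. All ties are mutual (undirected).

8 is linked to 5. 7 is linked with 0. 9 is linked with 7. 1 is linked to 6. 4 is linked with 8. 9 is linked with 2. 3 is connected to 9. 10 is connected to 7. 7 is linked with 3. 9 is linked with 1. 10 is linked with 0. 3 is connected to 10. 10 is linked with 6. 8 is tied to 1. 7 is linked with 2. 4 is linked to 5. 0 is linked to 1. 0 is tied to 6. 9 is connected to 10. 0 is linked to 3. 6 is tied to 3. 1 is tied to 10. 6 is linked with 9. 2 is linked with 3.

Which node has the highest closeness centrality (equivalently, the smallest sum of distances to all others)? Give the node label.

1

Farness (sum of distances to all others) for each node — 0:17, 1:15, 2:22, 3:19, 4:28, 5:28, 6:17, 7:20, 8:20, 9:16, 10:16.
The smallest farness is 15, for 1, so 1 has the highest closeness.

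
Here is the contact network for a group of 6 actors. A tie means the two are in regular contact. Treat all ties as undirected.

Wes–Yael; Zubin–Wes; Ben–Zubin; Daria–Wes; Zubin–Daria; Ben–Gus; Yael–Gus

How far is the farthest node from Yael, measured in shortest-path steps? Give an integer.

Distances from Yael: Ben:2, Daria:2, Gus:1, Wes:1, Zubin:2.
The largest is 2 (to Ben, Daria, and Zubin), so the eccentricity of Yael is 2.

2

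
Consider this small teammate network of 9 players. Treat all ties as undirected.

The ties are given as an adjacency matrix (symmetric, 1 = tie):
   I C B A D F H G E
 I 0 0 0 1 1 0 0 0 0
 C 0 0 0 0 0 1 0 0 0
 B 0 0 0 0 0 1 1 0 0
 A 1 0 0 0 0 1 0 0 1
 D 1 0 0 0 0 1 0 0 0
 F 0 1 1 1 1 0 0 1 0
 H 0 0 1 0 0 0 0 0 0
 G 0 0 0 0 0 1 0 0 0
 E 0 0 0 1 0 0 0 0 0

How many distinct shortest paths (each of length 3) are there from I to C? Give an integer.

2

The shortest distance is 3. The length-3 paths are: I–A–F–C; I–D–F–C.
That gives 2 distinct shortest paths.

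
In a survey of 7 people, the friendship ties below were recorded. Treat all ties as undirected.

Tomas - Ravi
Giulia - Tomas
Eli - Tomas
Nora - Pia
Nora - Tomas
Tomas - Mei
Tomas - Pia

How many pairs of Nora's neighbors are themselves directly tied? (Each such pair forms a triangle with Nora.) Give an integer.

Nora's neighbors: Pia and Tomas.
Neighbor pairs that are themselves tied: Nora–Pia–Tomas. Each forms one triangle with Nora, for 1 in total.

1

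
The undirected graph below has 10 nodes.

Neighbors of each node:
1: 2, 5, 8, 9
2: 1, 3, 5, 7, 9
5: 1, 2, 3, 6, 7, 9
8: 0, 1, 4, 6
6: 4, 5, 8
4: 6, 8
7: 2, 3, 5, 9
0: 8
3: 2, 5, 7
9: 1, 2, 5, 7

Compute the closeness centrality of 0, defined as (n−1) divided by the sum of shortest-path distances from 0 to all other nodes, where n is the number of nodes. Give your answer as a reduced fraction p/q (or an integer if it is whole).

Distances from 0: 1:2, 2:3, 3:4, 4:2, 5:3, 6:2, 7:4, 8:1, 9:3. Sum = 24.
n = 10, so closeness = 9/24 = 3/8.

3/8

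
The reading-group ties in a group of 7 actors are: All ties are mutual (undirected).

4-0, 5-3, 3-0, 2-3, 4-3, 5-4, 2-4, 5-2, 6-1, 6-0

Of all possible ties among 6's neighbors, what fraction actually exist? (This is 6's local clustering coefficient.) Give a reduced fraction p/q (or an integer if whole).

0

6's neighbors: 0 and 1 (k = 2).
Possible neighbor pairs: C(2,2) = 1. Edges among them: none → e = 0.
Clustering(6) = 0/1.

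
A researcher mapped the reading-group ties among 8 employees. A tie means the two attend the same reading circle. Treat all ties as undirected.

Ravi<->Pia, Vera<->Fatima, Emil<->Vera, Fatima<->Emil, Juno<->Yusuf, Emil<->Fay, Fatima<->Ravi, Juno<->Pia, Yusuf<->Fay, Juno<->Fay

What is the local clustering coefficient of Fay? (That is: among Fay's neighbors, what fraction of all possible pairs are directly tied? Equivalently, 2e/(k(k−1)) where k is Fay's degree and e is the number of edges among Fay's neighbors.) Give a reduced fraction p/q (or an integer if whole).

1/3

Fay's neighbors: Emil, Juno, and Yusuf (k = 3).
Possible neighbor pairs: C(3,2) = 3. Edges among them: Juno–Yusuf → e = 1.
Clustering(Fay) = 1/3.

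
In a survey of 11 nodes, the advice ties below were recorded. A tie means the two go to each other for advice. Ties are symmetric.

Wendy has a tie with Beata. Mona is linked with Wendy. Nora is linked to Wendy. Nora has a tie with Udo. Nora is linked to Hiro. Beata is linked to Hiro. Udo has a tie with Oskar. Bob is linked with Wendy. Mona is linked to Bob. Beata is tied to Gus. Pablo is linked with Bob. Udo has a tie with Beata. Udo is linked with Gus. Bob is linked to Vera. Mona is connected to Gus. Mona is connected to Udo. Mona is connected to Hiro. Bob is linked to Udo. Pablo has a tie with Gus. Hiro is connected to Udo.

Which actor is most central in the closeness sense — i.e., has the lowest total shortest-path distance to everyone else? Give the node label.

Udo

Farness (sum of distances to all others) for each node — Beata:17, Bob:15, Gus:17, Hiro:18, Mona:15, Nora:19, Oskar:22, Pablo:21, Udo:13, Vera:24, Wendy:17.
The smallest farness is 13, for Udo, so Udo has the highest closeness.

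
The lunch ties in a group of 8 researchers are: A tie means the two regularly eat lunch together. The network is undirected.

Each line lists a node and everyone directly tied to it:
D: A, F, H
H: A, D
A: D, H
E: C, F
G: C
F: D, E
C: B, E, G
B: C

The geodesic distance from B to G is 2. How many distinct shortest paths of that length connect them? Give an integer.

The shortest distance is 2, and the only length-2 path is B–C–G. So there is exactly 1 shortest path.

1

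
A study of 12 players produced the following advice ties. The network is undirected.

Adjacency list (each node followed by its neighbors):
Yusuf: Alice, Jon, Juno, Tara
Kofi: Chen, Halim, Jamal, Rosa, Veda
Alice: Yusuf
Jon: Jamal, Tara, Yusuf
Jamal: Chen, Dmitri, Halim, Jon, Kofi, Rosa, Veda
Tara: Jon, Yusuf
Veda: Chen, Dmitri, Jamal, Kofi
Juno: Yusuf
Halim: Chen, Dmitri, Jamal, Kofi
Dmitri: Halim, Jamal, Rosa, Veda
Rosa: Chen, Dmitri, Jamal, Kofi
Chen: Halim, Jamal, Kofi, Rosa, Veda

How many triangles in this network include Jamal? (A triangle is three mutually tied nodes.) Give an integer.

Jamal's neighbors: Chen, Dmitri, Halim, Jon, Kofi, Rosa, and Veda.
Neighbor pairs that are themselves tied: Jamal–Chen–Halim; Jamal–Chen–Kofi; Jamal–Chen–Rosa; Jamal–Chen–Veda; Jamal–Dmitri–Halim; Jamal–Dmitri–Rosa; Jamal–Dmitri–Veda; Jamal–Halim–Kofi; Jamal–Kofi–Rosa; Jamal–Kofi–Veda. Each forms one triangle with Jamal, for 10 in total.

10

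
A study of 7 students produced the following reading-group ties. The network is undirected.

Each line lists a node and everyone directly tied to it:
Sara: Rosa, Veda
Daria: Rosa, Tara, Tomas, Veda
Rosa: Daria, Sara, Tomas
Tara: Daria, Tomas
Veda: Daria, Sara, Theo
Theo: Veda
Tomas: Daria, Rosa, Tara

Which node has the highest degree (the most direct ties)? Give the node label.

Degrees — Daria:4, Rosa:3, Sara:2, Tara:2, Theo:1, Tomas:3, Veda:3.
The maximum is 4, attained only by Daria.

Daria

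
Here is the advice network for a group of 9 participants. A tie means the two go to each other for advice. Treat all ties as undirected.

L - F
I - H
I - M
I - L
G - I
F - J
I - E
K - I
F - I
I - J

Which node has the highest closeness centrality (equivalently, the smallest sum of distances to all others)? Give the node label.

Farness (sum of distances to all others) for each node — E:15, F:13, G:15, H:15, I:8, J:14, K:15, L:14, M:15.
The smallest farness is 8, for I, so I has the highest closeness.

I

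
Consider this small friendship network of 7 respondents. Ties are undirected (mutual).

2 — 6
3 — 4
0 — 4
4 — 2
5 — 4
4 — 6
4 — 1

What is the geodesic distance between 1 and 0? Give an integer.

One shortest route is 1 – 4 – 0, which uses 2 edges, and 1 and 0 are not directly tied, so nothing shorter exists. So d(1,0) = 2.

2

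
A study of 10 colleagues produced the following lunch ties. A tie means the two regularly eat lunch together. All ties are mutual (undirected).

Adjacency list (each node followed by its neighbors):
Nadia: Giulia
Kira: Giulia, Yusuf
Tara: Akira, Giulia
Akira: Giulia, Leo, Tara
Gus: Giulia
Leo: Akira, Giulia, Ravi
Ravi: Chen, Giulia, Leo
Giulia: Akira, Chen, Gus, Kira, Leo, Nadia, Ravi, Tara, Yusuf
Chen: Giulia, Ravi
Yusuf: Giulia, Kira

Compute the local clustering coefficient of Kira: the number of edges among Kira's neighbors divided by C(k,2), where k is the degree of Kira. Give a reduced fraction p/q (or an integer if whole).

1

Kira's neighbors: Giulia and Yusuf (k = 2).
Possible neighbor pairs: C(2,2) = 1. Edges among them: Giulia–Yusuf → e = 1.
Clustering(Kira) = 1/1.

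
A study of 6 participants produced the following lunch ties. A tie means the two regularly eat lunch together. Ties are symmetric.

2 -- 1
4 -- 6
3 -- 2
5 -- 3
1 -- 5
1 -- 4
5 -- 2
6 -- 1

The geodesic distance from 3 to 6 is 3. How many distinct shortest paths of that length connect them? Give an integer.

2

The shortest distance is 3. The length-3 paths are: 3–2–1–6; 3–5–1–6.
That gives 2 distinct shortest paths.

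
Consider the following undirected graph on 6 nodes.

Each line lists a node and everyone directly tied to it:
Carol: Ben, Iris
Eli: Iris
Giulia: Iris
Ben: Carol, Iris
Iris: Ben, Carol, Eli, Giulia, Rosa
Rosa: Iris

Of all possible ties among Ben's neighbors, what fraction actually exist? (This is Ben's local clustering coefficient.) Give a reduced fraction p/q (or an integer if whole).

1

Ben's neighbors: Carol and Iris (k = 2).
Possible neighbor pairs: C(2,2) = 1. Edges among them: Carol–Iris → e = 1.
Clustering(Ben) = 1/1.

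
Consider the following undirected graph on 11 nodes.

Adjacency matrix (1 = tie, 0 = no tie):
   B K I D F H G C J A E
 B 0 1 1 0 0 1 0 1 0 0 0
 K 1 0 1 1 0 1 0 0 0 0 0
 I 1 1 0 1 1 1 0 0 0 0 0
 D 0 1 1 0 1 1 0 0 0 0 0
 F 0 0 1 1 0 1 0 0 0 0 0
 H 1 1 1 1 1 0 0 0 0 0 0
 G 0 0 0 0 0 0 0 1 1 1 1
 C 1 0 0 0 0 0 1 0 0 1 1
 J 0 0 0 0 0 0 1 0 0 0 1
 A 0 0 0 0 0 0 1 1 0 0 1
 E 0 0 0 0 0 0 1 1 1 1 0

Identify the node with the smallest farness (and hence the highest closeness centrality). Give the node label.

Farness (sum of distances to all others) for each node — A:24, B:17, C:18, D:26, E:23, F:27, G:23, H:20, I:20, J:31, K:21.
The smallest farness is 17, for B, so B has the highest closeness.

B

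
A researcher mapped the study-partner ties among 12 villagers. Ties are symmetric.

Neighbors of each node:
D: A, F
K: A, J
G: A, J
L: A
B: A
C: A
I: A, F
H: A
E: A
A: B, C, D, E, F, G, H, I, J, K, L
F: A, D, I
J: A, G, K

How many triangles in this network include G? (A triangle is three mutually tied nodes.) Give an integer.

1

G's neighbors: A and J.
Neighbor pairs that are themselves tied: G–A–J. Each forms one triangle with G, for 1 in total.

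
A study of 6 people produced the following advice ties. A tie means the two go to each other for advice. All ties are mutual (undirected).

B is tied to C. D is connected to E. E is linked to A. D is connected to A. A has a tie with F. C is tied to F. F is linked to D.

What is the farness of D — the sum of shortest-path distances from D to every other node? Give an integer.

Distances from D: A:1, B:3, C:2, E:1, F:1.
Sum = 1 + 3 + 2 + 1 + 1 = 8.

8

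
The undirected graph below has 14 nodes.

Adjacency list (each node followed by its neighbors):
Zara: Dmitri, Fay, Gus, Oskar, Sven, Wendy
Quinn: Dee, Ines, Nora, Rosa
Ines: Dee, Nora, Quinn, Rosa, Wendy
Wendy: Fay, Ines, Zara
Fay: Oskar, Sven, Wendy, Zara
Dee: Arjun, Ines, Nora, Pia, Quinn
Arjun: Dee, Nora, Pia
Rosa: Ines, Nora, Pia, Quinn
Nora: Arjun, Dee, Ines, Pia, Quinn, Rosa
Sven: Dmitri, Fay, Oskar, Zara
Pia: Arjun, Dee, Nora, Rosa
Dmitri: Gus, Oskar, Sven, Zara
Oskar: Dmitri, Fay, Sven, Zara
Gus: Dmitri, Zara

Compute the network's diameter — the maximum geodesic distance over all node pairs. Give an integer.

Eccentricity of each node (its greatest distance to any other): Arjun:5, Dee:4, Dmitri:5, Fay:4, Gus:5, Ines:3, Nora:4, Oskar:5, Pia:5, Quinn:4, Rosa:4, Sven:5, Wendy:3, Zara:4.
The maximum eccentricity is 5, realized for instance by the pair Dmitri–Arjun via Dmitri – Zara – Wendy – Ines – Nora – Arjun. So the diameter is 5.

5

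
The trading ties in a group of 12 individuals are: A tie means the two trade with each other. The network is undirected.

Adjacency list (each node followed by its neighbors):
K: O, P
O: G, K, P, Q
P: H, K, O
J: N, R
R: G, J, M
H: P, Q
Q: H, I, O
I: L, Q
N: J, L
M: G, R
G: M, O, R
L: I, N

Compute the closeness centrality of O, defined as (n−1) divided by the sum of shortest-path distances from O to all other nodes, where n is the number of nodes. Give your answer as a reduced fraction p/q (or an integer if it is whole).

1/2

Distances from O: G:1, H:2, I:2, J:3, K:1, L:3, M:2, N:4, P:1, Q:1, R:2. Sum = 22.
n = 12, so closeness = 11/22 = 1/2.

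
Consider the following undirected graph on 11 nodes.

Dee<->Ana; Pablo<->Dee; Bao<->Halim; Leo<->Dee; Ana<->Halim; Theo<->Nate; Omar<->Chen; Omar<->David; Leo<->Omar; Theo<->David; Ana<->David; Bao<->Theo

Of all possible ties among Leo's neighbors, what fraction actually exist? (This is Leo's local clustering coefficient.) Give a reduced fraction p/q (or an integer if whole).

0

Leo's neighbors: Dee and Omar (k = 2).
Possible neighbor pairs: C(2,2) = 1. Edges among them: none → e = 0.
Clustering(Leo) = 0/1.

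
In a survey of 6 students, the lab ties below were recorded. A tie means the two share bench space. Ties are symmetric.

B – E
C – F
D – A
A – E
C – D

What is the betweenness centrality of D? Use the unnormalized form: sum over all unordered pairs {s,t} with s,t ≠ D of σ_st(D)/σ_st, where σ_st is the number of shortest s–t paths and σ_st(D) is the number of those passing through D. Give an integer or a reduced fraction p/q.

6

Pairs whose geodesics pass through D — F–E: 1; F–A: 1; F–B: 1; C–E: 1; C–A: 1; C–B: 1.
All other pairs contribute 0.
Summing the contributions gives betweenness(D) = 6.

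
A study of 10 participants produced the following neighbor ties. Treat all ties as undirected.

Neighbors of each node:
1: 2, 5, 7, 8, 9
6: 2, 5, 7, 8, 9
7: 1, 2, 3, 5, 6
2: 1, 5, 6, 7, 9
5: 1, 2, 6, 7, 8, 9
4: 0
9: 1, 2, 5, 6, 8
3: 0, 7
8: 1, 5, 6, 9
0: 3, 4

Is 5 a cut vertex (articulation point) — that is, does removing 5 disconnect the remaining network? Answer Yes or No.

Even without 5, every remaining node can still reach every other (the residual graph is connected), so 5 is not a cut vertex.

No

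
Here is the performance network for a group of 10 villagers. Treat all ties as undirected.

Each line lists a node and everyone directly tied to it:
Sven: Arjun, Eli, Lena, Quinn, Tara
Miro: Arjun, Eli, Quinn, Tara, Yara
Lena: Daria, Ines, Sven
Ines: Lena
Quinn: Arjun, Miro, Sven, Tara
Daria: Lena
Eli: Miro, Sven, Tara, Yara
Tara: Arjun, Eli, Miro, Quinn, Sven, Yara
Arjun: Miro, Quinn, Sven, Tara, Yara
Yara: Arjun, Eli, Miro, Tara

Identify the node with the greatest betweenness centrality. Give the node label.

Unnormalized betweenness of each node: Arjun:8/3, Daria:0, Eli:7/3, Ines:0, Lena:15, Miro:11/12, Quinn:1, Sven:223/12, Tara:13/4, Yara:1/4.
Sven has the largest value, 223/12, making it the main broker — the node through which the most shortest paths run.

Sven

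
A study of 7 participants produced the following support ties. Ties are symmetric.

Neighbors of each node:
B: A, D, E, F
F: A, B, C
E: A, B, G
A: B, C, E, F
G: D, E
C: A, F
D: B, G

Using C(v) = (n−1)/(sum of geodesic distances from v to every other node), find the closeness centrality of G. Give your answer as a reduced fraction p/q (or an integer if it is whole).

Distances from G: A:2, B:2, C:3, D:1, E:1, F:3. Sum = 12.
n = 7, so closeness = 6/12 = 1/2.

1/2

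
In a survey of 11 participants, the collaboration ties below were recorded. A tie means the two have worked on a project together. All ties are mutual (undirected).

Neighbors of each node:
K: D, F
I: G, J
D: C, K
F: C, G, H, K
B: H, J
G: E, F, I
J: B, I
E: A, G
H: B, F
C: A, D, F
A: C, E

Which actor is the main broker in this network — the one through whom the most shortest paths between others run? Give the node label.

Unnormalized betweenness of each node: A:2, B:7/2, C:9, D:1, E:3, F:45/2, G:29/2, H:8, I:6, J:5/2, K:3.
F has the largest value, 45/2, making it the main broker — the node through which the most shortest paths run.

F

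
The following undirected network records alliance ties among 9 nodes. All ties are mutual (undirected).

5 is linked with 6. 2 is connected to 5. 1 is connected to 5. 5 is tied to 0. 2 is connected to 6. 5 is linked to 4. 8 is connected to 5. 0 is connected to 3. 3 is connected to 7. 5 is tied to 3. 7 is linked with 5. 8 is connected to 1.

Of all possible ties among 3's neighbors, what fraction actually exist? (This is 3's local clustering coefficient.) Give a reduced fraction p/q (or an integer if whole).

2/3

3's neighbors: 0, 5, and 7 (k = 3).
Possible neighbor pairs: C(3,2) = 3. Edges among them: 0–5, 5–7 → e = 2.
Clustering(3) = 2/3.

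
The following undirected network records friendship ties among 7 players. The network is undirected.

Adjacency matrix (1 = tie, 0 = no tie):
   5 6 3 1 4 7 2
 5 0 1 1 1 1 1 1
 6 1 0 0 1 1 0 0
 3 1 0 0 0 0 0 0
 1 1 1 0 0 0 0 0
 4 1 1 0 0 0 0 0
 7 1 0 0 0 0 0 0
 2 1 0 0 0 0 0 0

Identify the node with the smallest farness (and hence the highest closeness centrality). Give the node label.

Farness (sum of distances to all others) for each node — 1:10, 2:11, 3:11, 4:10, 5:6, 6:9, 7:11.
The smallest farness is 6, for 5, so 5 has the highest closeness.

5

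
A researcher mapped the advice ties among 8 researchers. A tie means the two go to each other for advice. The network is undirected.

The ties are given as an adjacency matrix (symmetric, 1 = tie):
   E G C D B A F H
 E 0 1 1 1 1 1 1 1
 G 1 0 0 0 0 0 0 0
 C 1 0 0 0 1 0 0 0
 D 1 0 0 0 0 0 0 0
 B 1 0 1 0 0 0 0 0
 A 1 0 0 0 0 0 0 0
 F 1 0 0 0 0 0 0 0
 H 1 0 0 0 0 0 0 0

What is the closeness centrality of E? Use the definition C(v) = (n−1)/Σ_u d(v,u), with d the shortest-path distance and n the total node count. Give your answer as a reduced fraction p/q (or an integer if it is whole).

1

Distances from E: A:1, B:1, C:1, D:1, F:1, G:1, H:1. Sum = 7.
n = 8, so closeness = 7/7 = 1.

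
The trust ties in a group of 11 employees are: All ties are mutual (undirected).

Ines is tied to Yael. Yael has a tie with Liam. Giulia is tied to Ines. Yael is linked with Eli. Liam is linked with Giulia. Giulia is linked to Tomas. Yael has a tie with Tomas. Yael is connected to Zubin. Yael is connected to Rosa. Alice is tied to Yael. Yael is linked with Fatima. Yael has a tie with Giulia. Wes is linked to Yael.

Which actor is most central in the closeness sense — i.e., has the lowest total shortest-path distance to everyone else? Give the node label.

Yael

Farness (sum of distances to all others) for each node — Alice:19, Eli:19, Fatima:19, Giulia:16, Ines:18, Liam:18, Rosa:19, Tomas:18, Wes:19, Yael:10, Zubin:19.
The smallest farness is 10, for Yael, so Yael has the highest closeness.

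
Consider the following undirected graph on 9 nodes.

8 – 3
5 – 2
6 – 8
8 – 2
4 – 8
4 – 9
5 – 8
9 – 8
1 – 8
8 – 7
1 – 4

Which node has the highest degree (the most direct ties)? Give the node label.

Degrees — 1:2, 2:2, 3:1, 4:3, 5:2, 6:1, 7:1, 8:8, 9:2.
The maximum is 8, attained only by 8.

8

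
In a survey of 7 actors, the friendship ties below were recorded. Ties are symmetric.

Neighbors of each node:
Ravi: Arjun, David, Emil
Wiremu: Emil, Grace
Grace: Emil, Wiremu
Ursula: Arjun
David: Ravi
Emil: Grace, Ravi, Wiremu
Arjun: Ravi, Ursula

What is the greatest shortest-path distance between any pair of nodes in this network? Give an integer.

Eccentricity of each node (its greatest distance to any other): Arjun:3, David:3, Emil:3, Grace:4, Ravi:2, Ursula:4, Wiremu:4.
The maximum eccentricity is 4, realized for instance by the pair Grace–Ursula via Grace – Emil – Ravi – Arjun – Ursula. So the diameter is 4.

4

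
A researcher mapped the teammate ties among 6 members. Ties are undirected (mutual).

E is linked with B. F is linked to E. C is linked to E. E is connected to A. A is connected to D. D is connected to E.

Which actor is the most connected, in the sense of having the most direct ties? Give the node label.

E

Degrees — A:2, B:1, C:1, D:2, E:5, F:1.
The maximum is 5, attained only by E.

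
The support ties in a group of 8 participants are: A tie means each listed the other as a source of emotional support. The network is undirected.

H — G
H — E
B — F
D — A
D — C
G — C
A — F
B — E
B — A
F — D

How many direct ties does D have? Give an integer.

3

D is directly tied to A, C, and F. That is 3 neighbors, so the degree of D is 3.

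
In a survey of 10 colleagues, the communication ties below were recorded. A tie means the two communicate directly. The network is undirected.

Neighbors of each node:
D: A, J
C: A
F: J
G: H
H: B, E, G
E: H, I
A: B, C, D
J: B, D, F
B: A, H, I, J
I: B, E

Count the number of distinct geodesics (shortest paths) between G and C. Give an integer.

The shortest distance is 4, and the only length-4 path is G–H–B–A–C. So there is exactly 1 shortest path.

1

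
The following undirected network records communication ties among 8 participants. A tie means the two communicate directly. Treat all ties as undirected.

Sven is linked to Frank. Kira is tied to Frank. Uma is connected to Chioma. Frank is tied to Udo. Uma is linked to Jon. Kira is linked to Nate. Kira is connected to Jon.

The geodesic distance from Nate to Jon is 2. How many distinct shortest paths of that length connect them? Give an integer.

1

The shortest distance is 2, and the only length-2 path is Nate–Kira–Jon. So there is exactly 1 shortest path.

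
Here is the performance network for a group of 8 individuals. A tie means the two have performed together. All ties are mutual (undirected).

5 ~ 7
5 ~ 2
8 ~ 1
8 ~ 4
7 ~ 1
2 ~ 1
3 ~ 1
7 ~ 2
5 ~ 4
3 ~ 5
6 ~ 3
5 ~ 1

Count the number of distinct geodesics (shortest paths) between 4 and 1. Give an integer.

The shortest distance is 2. The length-2 paths are: 4–8–1; 4–5–1.
That gives 2 distinct shortest paths.

2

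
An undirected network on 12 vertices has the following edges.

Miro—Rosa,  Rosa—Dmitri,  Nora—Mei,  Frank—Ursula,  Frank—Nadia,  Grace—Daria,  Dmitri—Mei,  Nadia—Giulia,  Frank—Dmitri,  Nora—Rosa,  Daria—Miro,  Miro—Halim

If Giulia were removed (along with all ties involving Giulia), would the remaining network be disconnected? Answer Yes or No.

No

Even without Giulia, every remaining node can still reach every other (the residual graph is connected), so Giulia is not a cut vertex.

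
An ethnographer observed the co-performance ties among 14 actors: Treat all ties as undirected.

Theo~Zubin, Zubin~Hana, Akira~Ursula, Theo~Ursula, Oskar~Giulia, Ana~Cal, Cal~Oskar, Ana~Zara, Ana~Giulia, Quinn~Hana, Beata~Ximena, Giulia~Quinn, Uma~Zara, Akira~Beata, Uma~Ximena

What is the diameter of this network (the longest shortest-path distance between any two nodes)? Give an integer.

7

Eccentricity of each node (its greatest distance to any other): Akira:7, Ana:6, Beata:6, Cal:7, Giulia:6, Hana:6, Oskar:7, Quinn:6, Theo:6, Uma:6, Ursula:7, Ximena:6, Zara:6, Zubin:6.
The maximum eccentricity is 7, realized for instance by the pair Akira–Oskar via Akira – Ursula – Theo – Zubin – Hana – Quinn – Giulia – Oskar. So the diameter is 7.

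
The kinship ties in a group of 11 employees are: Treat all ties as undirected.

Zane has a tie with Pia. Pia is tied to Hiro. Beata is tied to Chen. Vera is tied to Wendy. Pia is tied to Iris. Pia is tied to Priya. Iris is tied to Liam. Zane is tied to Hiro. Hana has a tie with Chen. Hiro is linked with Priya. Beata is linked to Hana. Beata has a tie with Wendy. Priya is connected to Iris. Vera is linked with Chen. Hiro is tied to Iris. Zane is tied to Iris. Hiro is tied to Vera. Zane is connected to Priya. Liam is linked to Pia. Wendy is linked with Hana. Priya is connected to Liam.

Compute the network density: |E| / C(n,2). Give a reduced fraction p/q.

21/55

There are 21 edges and 11 nodes, so the maximum possible is C(11,2) = 55.
Density = 21/55.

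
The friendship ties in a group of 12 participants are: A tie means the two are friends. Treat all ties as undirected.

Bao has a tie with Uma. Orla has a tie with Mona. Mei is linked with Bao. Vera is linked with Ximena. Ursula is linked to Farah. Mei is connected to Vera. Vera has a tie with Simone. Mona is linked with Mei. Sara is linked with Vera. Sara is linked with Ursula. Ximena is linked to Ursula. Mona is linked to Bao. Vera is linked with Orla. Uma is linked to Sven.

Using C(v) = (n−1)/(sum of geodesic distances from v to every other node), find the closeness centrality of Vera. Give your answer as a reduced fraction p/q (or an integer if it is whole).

Distances from Vera: Bao:2, Farah:3, Mei:1, Mona:2, Orla:1, Sara:1, Simone:1, Sven:4, Uma:3, Ursula:2, Ximena:1. Sum = 21.
n = 12, so closeness = 11/21.

11/21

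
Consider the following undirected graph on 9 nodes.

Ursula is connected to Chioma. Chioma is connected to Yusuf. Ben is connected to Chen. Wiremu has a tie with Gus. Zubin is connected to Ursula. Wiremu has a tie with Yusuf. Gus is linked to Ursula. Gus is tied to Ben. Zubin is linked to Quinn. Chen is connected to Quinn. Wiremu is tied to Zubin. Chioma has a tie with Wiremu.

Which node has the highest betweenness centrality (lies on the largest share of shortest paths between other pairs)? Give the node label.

Unnormalized betweenness of each node: Ben:10/3, Chen:5/3, Chioma:4/3, Gus:7, Quinn:10/3, Ursula:11/3, Wiremu:26/3, Yusuf:0, Zubin:7.
Wiremu has the largest value, 26/3, making it the main broker — the node through which the most shortest paths run.

Wiremu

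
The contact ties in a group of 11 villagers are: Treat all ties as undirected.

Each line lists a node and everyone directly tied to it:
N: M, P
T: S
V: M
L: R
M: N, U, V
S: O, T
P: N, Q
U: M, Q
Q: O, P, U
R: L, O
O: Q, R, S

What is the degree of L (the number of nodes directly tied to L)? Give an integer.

1

L is directly tied to R. That is 1 neighbor, so the degree of L is 1.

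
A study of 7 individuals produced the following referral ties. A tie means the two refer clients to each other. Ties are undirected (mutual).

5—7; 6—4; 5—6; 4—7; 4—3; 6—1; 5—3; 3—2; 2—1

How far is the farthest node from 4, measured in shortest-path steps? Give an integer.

Distances from 4: 1:2, 2:2, 3:1, 5:2, 6:1, 7:1.
The largest is 2 (to 2, 5, and 1), so the eccentricity of 4 is 2.

2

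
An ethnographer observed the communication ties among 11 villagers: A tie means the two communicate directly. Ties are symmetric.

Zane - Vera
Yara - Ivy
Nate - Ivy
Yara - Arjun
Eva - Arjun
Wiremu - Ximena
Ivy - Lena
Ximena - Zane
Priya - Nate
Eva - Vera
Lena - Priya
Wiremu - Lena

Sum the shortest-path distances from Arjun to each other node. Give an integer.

Distances from Arjun: Eva:1, Ivy:2, Lena:3, Nate:3, Priya:4, Vera:2, Wiremu:4, Ximena:4, Yara:1, Zane:3.
Sum = 1 + 2 + 3 + 3 + 4 + 2 + 4 + 4 + 1 + 3 = 27.

27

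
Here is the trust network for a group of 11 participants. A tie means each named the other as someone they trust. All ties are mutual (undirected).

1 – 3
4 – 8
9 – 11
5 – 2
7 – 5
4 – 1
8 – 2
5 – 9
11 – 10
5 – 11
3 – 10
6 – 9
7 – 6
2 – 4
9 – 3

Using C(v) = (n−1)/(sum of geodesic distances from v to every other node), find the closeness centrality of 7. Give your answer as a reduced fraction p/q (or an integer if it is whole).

5/12

Distances from 7: 1:4, 2:2, 3:3, 4:3, 5:1, 6:1, 8:3, 9:2, 10:3, 11:2. Sum = 24.
n = 11, so closeness = 10/24 = 5/12.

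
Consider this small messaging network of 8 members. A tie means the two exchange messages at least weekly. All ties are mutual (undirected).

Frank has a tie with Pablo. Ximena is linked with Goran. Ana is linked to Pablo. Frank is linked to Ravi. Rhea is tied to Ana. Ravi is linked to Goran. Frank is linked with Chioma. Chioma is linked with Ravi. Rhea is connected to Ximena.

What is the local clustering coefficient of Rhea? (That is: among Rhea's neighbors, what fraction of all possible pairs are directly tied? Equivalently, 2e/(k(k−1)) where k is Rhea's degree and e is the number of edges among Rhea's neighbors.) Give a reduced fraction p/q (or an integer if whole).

0

Rhea's neighbors: Ana and Ximena (k = 2).
Possible neighbor pairs: C(2,2) = 1. Edges among them: none → e = 0.
Clustering(Rhea) = 0/1.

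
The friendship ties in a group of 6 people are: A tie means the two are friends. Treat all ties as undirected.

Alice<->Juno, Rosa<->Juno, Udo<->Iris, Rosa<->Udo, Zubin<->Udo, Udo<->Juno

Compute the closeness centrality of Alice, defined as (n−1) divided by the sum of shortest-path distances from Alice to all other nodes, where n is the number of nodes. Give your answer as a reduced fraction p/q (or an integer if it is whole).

Distances from Alice: Iris:3, Juno:1, Rosa:2, Udo:2, Zubin:3. Sum = 11.
n = 6, so closeness = 5/11.

5/11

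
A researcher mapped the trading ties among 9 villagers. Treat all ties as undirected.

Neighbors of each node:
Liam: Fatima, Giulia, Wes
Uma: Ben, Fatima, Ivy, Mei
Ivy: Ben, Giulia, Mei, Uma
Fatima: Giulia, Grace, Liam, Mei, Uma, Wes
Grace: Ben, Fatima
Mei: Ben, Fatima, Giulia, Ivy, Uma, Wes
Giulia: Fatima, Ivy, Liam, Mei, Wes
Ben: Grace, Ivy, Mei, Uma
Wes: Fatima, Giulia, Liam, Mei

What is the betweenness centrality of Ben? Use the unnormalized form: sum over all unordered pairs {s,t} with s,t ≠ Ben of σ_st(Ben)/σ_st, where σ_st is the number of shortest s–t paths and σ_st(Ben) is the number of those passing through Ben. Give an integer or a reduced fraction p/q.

Pairs whose geodesics pass through Ben — Uma–Grace: 1/2; Grace–Mei: 1/2; Grace–Ivy: 1.
All other pairs contribute 0.
Summing the contributions gives betweenness(Ben) = 2.

2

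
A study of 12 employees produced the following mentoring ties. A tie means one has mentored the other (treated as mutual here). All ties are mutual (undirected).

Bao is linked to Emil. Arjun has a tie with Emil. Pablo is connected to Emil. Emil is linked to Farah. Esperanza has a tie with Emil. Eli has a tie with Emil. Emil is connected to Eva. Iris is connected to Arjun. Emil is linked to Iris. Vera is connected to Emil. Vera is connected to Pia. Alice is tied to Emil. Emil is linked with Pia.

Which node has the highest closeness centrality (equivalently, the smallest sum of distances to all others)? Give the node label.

Farness (sum of distances to all others) for each node — Alice:21, Arjun:20, Bao:21, Eli:21, Emil:11, Esperanza:21, Eva:21, Farah:21, Iris:20, Pablo:21, Pia:20, Vera:20.
The smallest farness is 11, for Emil, so Emil has the highest closeness.

Emil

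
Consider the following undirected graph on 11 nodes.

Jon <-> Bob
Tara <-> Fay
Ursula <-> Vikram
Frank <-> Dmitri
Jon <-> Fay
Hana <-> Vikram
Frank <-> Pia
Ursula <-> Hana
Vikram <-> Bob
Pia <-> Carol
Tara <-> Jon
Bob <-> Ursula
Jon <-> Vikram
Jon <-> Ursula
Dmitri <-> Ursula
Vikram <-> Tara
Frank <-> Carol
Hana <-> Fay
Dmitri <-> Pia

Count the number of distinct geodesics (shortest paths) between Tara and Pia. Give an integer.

2

The shortest distance is 4. The length-4 paths are: Tara–Jon–Ursula–Dmitri–Pia; Tara–Vikram–Ursula–Dmitri–Pia.
That gives 2 distinct shortest paths.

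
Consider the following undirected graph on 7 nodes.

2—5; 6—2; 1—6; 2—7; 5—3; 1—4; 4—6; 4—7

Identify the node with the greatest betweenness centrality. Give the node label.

2

Unnormalized betweenness of each node: 1:0, 2:17/2, 3:0, 4:3/2, 5:5, 6:9/2, 7:3/2.
2 has the largest value, 17/2, making it the main broker — the node through which the most shortest paths run.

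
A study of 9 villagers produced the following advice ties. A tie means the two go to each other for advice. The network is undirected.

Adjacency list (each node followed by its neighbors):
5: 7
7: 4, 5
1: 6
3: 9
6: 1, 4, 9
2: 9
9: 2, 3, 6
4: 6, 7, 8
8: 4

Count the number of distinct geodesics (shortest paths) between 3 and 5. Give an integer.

1

The shortest distance is 5, and the only length-5 path is 3–9–6–4–7–5. So there is exactly 1 shortest path.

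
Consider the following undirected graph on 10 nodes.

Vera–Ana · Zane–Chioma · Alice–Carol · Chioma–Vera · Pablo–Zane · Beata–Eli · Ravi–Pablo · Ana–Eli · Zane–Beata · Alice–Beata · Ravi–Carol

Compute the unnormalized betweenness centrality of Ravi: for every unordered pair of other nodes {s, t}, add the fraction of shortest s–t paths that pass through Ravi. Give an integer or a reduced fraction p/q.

Pairs whose geodesics pass through Ravi — Zane–Carol: 1/2; Chioma–Carol: 1/2; Vera–Carol: 1/3; Alice–Pablo: 1/2; Carol–Pablo: 1.
All other pairs contribute 0.
Summing the contributions gives betweenness(Ravi) = 17/6.

17/6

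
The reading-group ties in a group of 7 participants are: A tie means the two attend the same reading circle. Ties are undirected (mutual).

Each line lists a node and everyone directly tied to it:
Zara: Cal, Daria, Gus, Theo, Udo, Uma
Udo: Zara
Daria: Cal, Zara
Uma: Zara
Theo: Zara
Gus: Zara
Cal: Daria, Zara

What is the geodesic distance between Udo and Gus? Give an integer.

2

One shortest route is Udo – Zara – Gus, which uses 2 edges, and Udo and Gus are not directly tied, so nothing shorter exists. So d(Udo,Gus) = 2.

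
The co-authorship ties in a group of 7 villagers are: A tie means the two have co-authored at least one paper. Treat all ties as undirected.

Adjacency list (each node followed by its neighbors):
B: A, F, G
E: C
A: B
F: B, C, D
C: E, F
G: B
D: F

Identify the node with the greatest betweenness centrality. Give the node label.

Unnormalized betweenness of each node: A:0, B:9, C:5, D:0, E:0, F:11, G:0.
F has the largest value, 11, making it the main broker — the node through which the most shortest paths run.

F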